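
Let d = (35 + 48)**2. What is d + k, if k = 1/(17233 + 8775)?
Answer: 179169113/26008 ≈ 6889.0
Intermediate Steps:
d = 6889 (d = 83**2 = 6889)
k = 1/26008 ≈ 3.8450e-5
d + k = 6889 + 1/26008 = 179169113/26008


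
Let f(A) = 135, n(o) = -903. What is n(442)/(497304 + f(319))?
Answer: -301/165813 ≈ -0.0018153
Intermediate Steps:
n(442)/(497304 + f(319)) = -903/(497304 + 135) = -903/497439 = -903*1/497439 = -301/165813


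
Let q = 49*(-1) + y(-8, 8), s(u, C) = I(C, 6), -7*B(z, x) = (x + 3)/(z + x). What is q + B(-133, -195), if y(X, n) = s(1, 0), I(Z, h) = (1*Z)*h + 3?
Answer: -13226/287 ≈ -46.084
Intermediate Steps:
B(z, x) = -(3 + x)/(7*(x + z)) (B(z, x) = -(x + 3)/(7*(z + x)) = -(3 + x)/(7*(x + z)))
I(Z, h) = 3 + Z*h (I(Z, h) = Z*h + 3 = 3 + Z*h)
s(u, C) = 3 + 6*C (s(u, C) = 3 + C*6 = 3 + 6*C)
y(X, n) = 3 (y(X, n) = 3 + 6*0 = 3 + 0 = 3)
q = -46 (q = 49*(-1) + 3 = -49 + 3 = -46)
q + B(-133, -195) = -46 + (-3 - 1*(-195))/(7*(-195 - 133)) = -46 + (⅐)*(-3 + 195)/(-328) = -46 + (⅐)*(-1/328)*192 = -46 - 24/287 = -13226/287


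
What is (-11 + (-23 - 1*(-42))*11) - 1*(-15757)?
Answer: 15955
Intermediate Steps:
(-11 + (-23 - 1*(-42))*11) - 1*(-15757) = (-11 + (-23 + 42)*11) + 15757 = (-11 + 19*11) + 15757 = (-11 + 209) + 15757 = 198 + 15757 = 15955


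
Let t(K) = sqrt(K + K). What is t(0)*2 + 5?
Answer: 5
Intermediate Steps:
t(K) = sqrt(2)*sqrt(K) (t(K) = sqrt(2*K) = sqrt(2)*sqrt(K))
t(0)*2 + 5 = (sqrt(2)*sqrt(0))*2 + 5 = (sqrt(2)*0)*2 + 5 = 0*2 + 5 = 0 + 5 = 5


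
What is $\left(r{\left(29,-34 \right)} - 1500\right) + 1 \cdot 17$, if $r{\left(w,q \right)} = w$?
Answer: $-1454$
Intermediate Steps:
$\left(r{\left(29,-34 \right)} - 1500\right) + 1 \cdot 17 = \left(29 - 1500\right) + 1 \cdot 17 = -1471 + 17 = -1454$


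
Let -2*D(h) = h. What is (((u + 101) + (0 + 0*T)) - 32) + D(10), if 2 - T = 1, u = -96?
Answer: -32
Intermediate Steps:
T = 1 (T = 2 - 1*1 = 2 - 1 = 1)
D(h) = -h/2
(((u + 101) + (0 + 0*T)) - 32) + D(10) = (((-96 + 101) + (0 + 0*1)) - 32) - ½*10 = ((5 + (0 + 0)) - 32) - 5 = ((5 + 0) - 32) - 5 = (5 - 32) - 5 = -27 - 5 = -32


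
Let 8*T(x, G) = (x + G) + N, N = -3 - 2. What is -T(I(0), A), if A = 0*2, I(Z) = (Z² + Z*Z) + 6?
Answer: -⅛ ≈ -0.12500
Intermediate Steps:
I(Z) = 6 + 2*Z² (I(Z) = (Z² + Z²) + 6 = 2*Z² + 6 = 6 + 2*Z²)
N = -5
A = 0
T(x, G) = -5/8 + G/8 + x/8 (T(x, G) = ((x + G) - 5)/8 = ((G + x) - 5)/8 = (-5 + G + x)/8 = -5/8 + G/8 + x/8)
-T(I(0), A) = -(-5/8 + (⅛)*0 + (6 + 2*0²)/8) = -(-5/8 + 0 + (6 + 2*0)/8) = -(-5/8 + 0 + (6 + 0)/8) = -(-5/8 + 0 + (⅛)*6) = -(-5/8 + 0 + ¾) = -1*⅛ = -⅛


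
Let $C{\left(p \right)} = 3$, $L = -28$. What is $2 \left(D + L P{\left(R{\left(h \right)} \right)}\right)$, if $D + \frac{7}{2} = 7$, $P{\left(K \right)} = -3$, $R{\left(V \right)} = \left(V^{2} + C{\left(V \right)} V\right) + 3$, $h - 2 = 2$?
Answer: $175$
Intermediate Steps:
$h = 4$ ($h = 2 + 2 = 4$)
$R{\left(V \right)} = 3 + V^{2} + 3 V$ ($R{\left(V \right)} = \left(V^{2} + 3 V\right) + 3 = 3 + V^{2} + 3 V$)
$D = \frac{7}{2}$ ($D = - \frac{7}{2} + 7 = \frac{7}{2} \approx 3.5$)
$2 \left(D + L P{\left(R{\left(h \right)} \right)}\right) = 2 \left(\frac{7}{2} - -84\right) = 2 \left(\frac{7}{2} + 84\right) = 2 \cdot \frac{175}{2} = 175$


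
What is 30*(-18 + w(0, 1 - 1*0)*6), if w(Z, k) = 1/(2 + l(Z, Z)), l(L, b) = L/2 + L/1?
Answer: -450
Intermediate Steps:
l(L, b) = 3*L/2 (l(L, b) = L*(1/2) + L*1 = L/2 + L = 3*L/2)
w(Z, k) = 1/(2 + 3*Z/2)
30*(-18 + w(0, 1 - 1*0)*6) = 30*(-18 + (2/(4 + 3*0))*6) = 30*(-18 + (2/(4 + 0))*6) = 30*(-18 + (2/4)*6) = 30*(-18 + (2*(1/4))*6) = 30*(-18 + (1/2)*6) = 30*(-18 + 3) = 30*(-15) = -450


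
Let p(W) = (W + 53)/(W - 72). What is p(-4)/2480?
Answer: -49/188480 ≈ -0.00025997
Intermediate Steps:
p(W) = (53 + W)/(-72 + W)
p(-4)/2480 = ((53 - 4)/(-72 - 4))/2480 = (49/(-76))*(1/2480) = -1/76*49*(1/2480) = -49/76*1/2480 = -49/188480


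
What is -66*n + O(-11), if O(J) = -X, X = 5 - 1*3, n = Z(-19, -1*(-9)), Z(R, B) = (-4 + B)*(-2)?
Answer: 658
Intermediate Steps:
Z(R, B) = 8 - 2*B
n = -10 (n = 8 - (-2)*(-9) = 8 - 2*9 = 8 - 18 = -10)
X = 2 (X = 5 - 3 = 2)
O(J) = -2 (O(J) = -1*2 = -2)
-66*n + O(-11) = -66*(-10) - 2 = 660 - 2 = 658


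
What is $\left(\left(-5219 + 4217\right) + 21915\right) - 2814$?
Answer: $18099$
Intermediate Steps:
$\left(\left(-5219 + 4217\right) + 21915\right) - 2814 = \left(-1002 + 21915\right) - 2814 = 20913 - 2814 = 18099$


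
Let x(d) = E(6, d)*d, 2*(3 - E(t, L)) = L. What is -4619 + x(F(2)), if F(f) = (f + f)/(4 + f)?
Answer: -41555/9 ≈ -4617.2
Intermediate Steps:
E(t, L) = 3 - L/2
F(f) = 2*f/(4 + f) (F(f) = (2*f)/(4 + f) = 2*f/(4 + f))
x(d) = d*(3 - d/2) (x(d) = (3 - d/2)*d = d*(3 - d/2))
-4619 + x(F(2)) = -4619 + (2*2/(4 + 2))*(6 - 2*2/(4 + 2))/2 = -4619 + (2*2/6)*(6 - 2*2/6)/2 = -4619 + (2*2*(1/6))*(6 - 2*2/6)/2 = -4619 + (1/2)*(2/3)*(6 - 1*2/3) = -4619 + (1/2)*(2/3)*(6 - 2/3) = -4619 + (1/2)*(2/3)*(16/3) = -4619 + 16/9 = -41555/9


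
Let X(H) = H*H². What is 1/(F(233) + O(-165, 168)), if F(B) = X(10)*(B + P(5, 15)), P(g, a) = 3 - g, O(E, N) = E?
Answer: 1/230835 ≈ 4.3321e-6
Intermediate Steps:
X(H) = H³
F(B) = -2000 + 1000*B (F(B) = 10³*(B + (3 - 1*5)) = 1000*(B + (3 - 5)) = 1000*(B - 2) = 1000*(-2 + B) = -2000 + 1000*B)
1/(F(233) + O(-165, 168)) = 1/((-2000 + 1000*233) - 165) = 1/((-2000 + 233000) - 165) = 1/(231000 - 165) = 1/230835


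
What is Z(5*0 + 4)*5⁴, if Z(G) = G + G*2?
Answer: 7500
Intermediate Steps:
Z(G) = 3*G (Z(G) = G + 2*G = 3*G)
Z(5*0 + 4)*5⁴ = (3*(5*0 + 4))*5⁴ = (3*(0 + 4))*625 = (3*4)*625 = 12*625 = 7500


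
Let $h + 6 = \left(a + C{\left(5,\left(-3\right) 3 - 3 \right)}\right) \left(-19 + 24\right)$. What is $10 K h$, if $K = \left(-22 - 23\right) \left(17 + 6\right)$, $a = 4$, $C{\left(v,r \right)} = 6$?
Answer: $-455400$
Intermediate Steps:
$h = 44$ ($h = -6 + \left(4 + 6\right) \left(-19 + 24\right) = -6 + 10 \cdot 5 = -6 + 50 = 44$)
$K = -1035$ ($K = \left(-45\right) 23 = -1035$)
$10 K h = 10 \left(-1035\right) 44 = \left(-10350\right) 44 = -455400$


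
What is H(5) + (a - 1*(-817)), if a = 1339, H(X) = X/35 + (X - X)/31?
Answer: 15093/7 ≈ 2156.1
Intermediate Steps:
H(X) = X/35 (H(X) = X*(1/35) + 0*(1/31) = X/35 + 0 = X/35)
H(5) + (a - 1*(-817)) = (1/35)*5 + (1339 - 1*(-817)) = 1/7 + (1339 + 817) = 1/7 + 2156 = 15093/7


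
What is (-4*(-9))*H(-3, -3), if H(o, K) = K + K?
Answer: -216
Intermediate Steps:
H(o, K) = 2*K
(-4*(-9))*H(-3, -3) = (-4*(-9))*(2*(-3)) = 36*(-6) = -216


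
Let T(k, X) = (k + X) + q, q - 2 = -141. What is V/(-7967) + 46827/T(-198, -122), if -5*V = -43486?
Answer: -209479291/2031585 ≈ -103.11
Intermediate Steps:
q = -139 (q = 2 - 141 = -139)
T(k, X) = -139 + X + k (T(k, X) = (k + X) - 139 = (X + k) - 139 = -139 + X + k)
V = 43486/5 (V = -⅕*(-43486) = 43486/5 ≈ 8697.2)
V/(-7967) + 46827/T(-198, -122) = (43486/5)/(-7967) + 46827/(-139 - 122 - 198) = (43486/5)*(-1/7967) + 46827/(-459) = -43486/39835 + 46827*(-1/459) = -43486/39835 - 5203/51 = -209479291/2031585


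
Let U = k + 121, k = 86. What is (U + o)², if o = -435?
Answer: 51984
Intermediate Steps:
U = 207 (U = 86 + 121 = 207)
(U + o)² = (207 - 435)² = (-228)² = 51984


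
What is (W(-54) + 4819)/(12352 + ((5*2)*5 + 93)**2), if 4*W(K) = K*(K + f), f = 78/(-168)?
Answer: 311039/1836856 ≈ 0.16933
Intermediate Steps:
f = -13/28 (f = 78*(-1/168) = -13/28 ≈ -0.46429)
W(K) = K*(-13/28 + K)/4 (W(K) = (K*(K - 13/28))/4 = (K*(-13/28 + K))/4 = K*(-13/28 + K)/4)
(W(-54) + 4819)/(12352 + ((5*2)*5 + 93)**2) = ((1/112)*(-54)*(-13 + 28*(-54)) + 4819)/(12352 + ((5*2)*5 + 93)**2) = ((1/112)*(-54)*(-13 - 1512) + 4819)/(12352 + (10*5 + 93)**2) = ((1/112)*(-54)*(-1525) + 4819)/(12352 + (50 + 93)**2) = (41175/56 + 4819)/(12352 + 143**2) = 311039/(56*(12352 + 20449)) = (311039/56)/32801 = (311039/56)*(1/32801) = 311039/1836856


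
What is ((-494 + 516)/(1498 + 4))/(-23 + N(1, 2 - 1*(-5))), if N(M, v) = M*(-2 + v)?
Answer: -11/13518 ≈ -0.00081373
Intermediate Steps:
((-494 + 516)/(1498 + 4))/(-23 + N(1, 2 - 1*(-5))) = ((-494 + 516)/(1498 + 4))/(-23 + 1*(-2 + (2 - 1*(-5)))) = (22/1502)/(-23 + 1*(-2 + (2 + 5))) = (22*(1/1502))/(-23 + 1*(-2 + 7)) = 11/(751*(-23 + 1*5)) = 11/(751*(-23 + 5)) = (11/751)/(-18) = (11/751)*(-1/18) = -11/13518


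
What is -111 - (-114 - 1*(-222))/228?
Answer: -2118/19 ≈ -111.47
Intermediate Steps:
-111 - (-114 - 1*(-222))/228 = -111 - (-114 + 222)/228 = -111 - 108/228 = -111 - 1*9/19 = -111 - 9/19 = -2118/19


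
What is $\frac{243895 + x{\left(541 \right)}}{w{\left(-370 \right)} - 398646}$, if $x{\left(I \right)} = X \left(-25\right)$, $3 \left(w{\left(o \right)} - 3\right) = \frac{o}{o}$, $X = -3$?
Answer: $- \frac{365955}{597964} \approx -0.612$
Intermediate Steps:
$w{\left(o \right)} = \frac{10}{3}$ ($w{\left(o \right)} = 3 + \frac{o \frac{1}{o}}{3} = 3 + \frac{1}{3} \cdot 1 = 3 + \frac{1}{3} = \frac{10}{3}$)
$x{\left(I \right)} = 75$ ($x{\left(I \right)} = \left(-3\right) \left(-25\right) = 75$)
$\frac{243895 + x{\left(541 \right)}}{w{\left(-370 \right)} - 398646} = \frac{243895 + 75}{\frac{10}{3} - 398646} = \frac{243970}{- \frac{1195928}{3}} = 243970 \left(- \frac{3}{1195928}\right) = - \frac{365955}{597964}$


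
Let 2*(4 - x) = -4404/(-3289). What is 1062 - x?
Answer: 3481964/3289 ≈ 1058.7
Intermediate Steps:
x = 10954/3289 (x = 4 - (-2202)/(-3289) = 4 - (-2202)*(-1)/3289 = 4 - ½*4404/3289 = 4 - 2202/3289 = 10954/3289 ≈ 3.3305)
1062 - x = 1062 - 1*10954/3289 = 1062 - 10954/3289 = 3481964/3289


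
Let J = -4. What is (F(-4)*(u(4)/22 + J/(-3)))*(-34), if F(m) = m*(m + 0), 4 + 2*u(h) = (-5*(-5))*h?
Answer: -63104/33 ≈ -1912.2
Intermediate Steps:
u(h) = -2 + 25*h/2 (u(h) = -2 + ((-5*(-5))*h)/2 = -2 + (25*h)/2 = -2 + 25*h/2)
F(m) = m**2 (F(m) = m*m = m**2)
(F(-4)*(u(4)/22 + J/(-3)))*(-34) = ((-4)**2*((-2 + (25/2)*4)/22 - 4/(-3)))*(-34) = (16*((-2 + 50)*(1/22) - 4*(-1/3)))*(-34) = (16*(48*(1/22) + 4/3))*(-34) = (16*(24/11 + 4/3))*(-34) = (16*(116/33))*(-34) = (1856/33)*(-34) = -63104/33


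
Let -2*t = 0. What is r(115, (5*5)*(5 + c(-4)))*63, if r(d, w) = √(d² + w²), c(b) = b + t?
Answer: 315*√554 ≈ 7414.2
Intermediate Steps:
t = 0 (t = -½*0 = 0)
c(b) = b (c(b) = b + 0 = b)
r(115, (5*5)*(5 + c(-4)))*63 = √(115² + ((5*5)*(5 - 4))²)*63 = √(13225 + (25*1)²)*63 = √(13225 + 25²)*63 = √(13225 + 625)*63 = √13850*63 = (5*√554)*63 = 315*√554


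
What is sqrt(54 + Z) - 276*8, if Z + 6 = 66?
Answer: -2208 + sqrt(114) ≈ -2197.3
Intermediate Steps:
Z = 60 (Z = -6 + 66 = 60)
sqrt(54 + Z) - 276*8 = sqrt(54 + 60) - 276*8 = sqrt(114) - 92*24 = sqrt(114) - 2208 = -2208 + sqrt(114)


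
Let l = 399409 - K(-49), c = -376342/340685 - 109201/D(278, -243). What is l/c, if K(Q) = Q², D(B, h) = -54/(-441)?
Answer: -811528022880/1822956249617 ≈ -0.44517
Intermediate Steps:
D(B, h) = 6/49 (D(B, h) = -54*(-1/441) = 6/49)
c = -1822956249617/2044110 (c = -376342/340685 - 109201/6/49 = -376342*1/340685 - 109201*49/6 = -376342/340685 - 5350849/6 = -1822956249617/2044110 ≈ -8.9181e+5)
l = 397008 (l = 399409 - 1*(-49)² = 399409 - 1*2401 = 399409 - 2401 = 397008)
l/c = 397008/(-1822956249617/2044110) = 397008*(-2044110/1822956249617) = -811528022880/1822956249617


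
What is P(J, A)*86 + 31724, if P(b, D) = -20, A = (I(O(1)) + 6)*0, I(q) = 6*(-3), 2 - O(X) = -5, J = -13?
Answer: 30004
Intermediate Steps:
O(X) = 7 (O(X) = 2 - 1*(-5) = 2 + 5 = 7)
I(q) = -18
A = 0 (A = (-18 + 6)*0 = -12*0 = 0)
P(J, A)*86 + 31724 = -20*86 + 31724 = -1720 + 31724 = 30004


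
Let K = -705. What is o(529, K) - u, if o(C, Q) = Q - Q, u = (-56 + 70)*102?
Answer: -1428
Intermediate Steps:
u = 1428 (u = 14*102 = 1428)
o(C, Q) = 0
o(529, K) - u = 0 - 1*1428 = 0 - 1428 = -1428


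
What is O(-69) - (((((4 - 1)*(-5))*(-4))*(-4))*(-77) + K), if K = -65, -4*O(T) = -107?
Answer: -73553/4 ≈ -18388.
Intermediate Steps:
O(T) = 107/4 (O(T) = -1/4*(-107) = 107/4)
O(-69) - (((((4 - 1)*(-5))*(-4))*(-4))*(-77) + K) = 107/4 - (((((4 - 1)*(-5))*(-4))*(-4))*(-77) - 65) = 107/4 - ((((3*(-5))*(-4))*(-4))*(-77) - 65) = 107/4 - ((-15*(-4)*(-4))*(-77) - 65) = 107/4 - ((60*(-4))*(-77) - 65) = 107/4 - (-240*(-77) - 65) = 107/4 - (18480 - 65) = 107/4 - 1*18415 = 107/4 - 18415 = -73553/4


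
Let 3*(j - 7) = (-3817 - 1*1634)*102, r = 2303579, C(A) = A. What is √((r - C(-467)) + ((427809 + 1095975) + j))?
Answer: √3642503 ≈ 1908.5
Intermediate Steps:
j = -185327 (j = 7 + ((-3817 - 1*1634)*102)/3 = 7 + ((-3817 - 1634)*102)/3 = 7 + (-5451*102)/3 = 7 + (⅓)*(-556002) = 7 - 185334 = -185327)
√((r - C(-467)) + ((427809 + 1095975) + j)) = √((2303579 - 1*(-467)) + ((427809 + 1095975) - 185327)) = √((2303579 + 467) + (1523784 - 185327)) = √(2304046 + 1338457) = √3642503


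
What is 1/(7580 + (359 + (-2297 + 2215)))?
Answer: 1/7857 ≈ 0.00012728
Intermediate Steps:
1/(7580 + (359 + (-2297 + 2215))) = 1/(7580 + (359 - 82)) = 1/(7580 + 277) = 1/7857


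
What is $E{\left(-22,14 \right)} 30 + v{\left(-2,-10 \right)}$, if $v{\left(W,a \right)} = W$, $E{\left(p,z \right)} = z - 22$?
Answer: $-242$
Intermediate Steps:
$E{\left(p,z \right)} = -22 + z$
$E{\left(-22,14 \right)} 30 + v{\left(-2,-10 \right)} = \left(-22 + 14\right) 30 - 2 = \left(-8\right) 30 - 2 = -240 - 2 = -242$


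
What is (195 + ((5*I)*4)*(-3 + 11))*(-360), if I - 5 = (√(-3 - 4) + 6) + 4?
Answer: -934200 - 57600*I*√7 ≈ -9.342e+5 - 1.524e+5*I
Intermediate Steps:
I = 15 + I*√7 (I = 5 + ((√(-3 - 4) + 6) + 4) = 5 + ((√(-7) + 6) + 4) = 5 + ((I*√7 + 6) + 4) = 5 + ((6 + I*√7) + 4) = 5 + (10 + I*√7) = 15 + I*√7 ≈ 15.0 + 2.6458*I)
(195 + ((5*I)*4)*(-3 + 11))*(-360) = (195 + ((5*(15 + I*√7))*4)*(-3 + 11))*(-360) = (195 + ((75 + 5*I*√7)*4)*8)*(-360) = (195 + (300 + 20*I*√7)*8)*(-360) = (195 + (2400 + 160*I*√7))*(-360) = (2595 + 160*I*√7)*(-360) = -934200 - 57600*I*√7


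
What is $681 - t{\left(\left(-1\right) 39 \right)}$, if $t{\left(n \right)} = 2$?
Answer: $679$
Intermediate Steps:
$681 - t{\left(\left(-1\right) 39 \right)} = 681 - 2 = 679$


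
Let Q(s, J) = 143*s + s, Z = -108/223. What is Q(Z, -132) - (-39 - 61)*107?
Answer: 2370548/223 ≈ 10630.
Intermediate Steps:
Z = -108/223 (Z = -108*1/223 = -108/223 ≈ -0.48430)
Q(s, J) = 144*s
Q(Z, -132) - (-39 - 61)*107 = 144*(-108/223) - (-39 - 61)*107 = -15552/223 - (-100)*107 = -15552/223 - 1*(-10700) = -15552/223 + 10700 = 2370548/223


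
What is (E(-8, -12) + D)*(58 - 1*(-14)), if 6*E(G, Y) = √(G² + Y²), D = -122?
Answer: -8784 + 48*√13 ≈ -8610.9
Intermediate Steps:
E(G, Y) = √(G² + Y²)/6
(E(-8, -12) + D)*(58 - 1*(-14)) = (√((-8)² + (-12)²)/6 - 122)*(58 - 1*(-14)) = (√(64 + 144)/6 - 122)*(58 + 14) = (√208/6 - 122)*72 = ((4*√13)/6 - 122)*72 = (2*√13/3 - 122)*72 = (-122 + 2*√13/3)*72 = -8784 + 48*√13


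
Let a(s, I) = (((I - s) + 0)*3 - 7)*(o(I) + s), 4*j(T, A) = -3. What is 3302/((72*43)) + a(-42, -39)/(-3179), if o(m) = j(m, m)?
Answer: 5380883/4921092 ≈ 1.0934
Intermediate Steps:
j(T, A) = -3/4 (j(T, A) = (1/4)*(-3) = -3/4)
o(m) = -3/4
a(s, I) = (-3/4 + s)*(-7 - 3*s + 3*I) (a(s, I) = (((I - s) + 0)*3 - 7)*(-3/4 + s) = ((I - s)*3 - 7)*(-3/4 + s) = ((-3*s + 3*I) - 7)*(-3/4 + s) = (-7 - 3*s + 3*I)*(-3/4 + s) = (-3/4 + s)*(-7 - 3*s + 3*I))
3302/((72*43)) + a(-42, -39)/(-3179) = 3302/((72*43)) + (21/4 - 3*(-42)**2 - 19/4*(-42) - 9/4*(-39) + 3*(-39)*(-42))/(-3179) = 3302/3096 + (21/4 - 3*1764 + 399/2 + 351/4 + 4914)*(-1/3179) = 3302*(1/3096) + (21/4 - 5292 + 399/2 + 351/4 + 4914)*(-1/3179) = 1651/1548 - 171/2*(-1/3179) = 1651/1548 + 171/6358 = 5380883/4921092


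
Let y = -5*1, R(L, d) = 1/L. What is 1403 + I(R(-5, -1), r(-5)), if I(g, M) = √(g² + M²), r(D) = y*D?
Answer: 1403 + √15626/5 ≈ 1428.0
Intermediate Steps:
y = -5
r(D) = -5*D
I(g, M) = √(M² + g²)
1403 + I(R(-5, -1), r(-5)) = 1403 + √((-5*(-5))² + (1/(-5))²) = 1403 + √(25² + (-⅕)²) = 1403 + √(625 + 1/25) = 1403 + √(15626/25) = 1403 + √15626/5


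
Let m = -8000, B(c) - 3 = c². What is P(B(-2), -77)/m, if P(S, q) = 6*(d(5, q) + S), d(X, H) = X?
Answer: -9/1000 ≈ -0.0090000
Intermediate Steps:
B(c) = 3 + c²
P(S, q) = 30 + 6*S (P(S, q) = 6*(5 + S) = 30 + 6*S)
P(B(-2), -77)/m = (30 + 6*(3 + (-2)²))/(-8000) = (30 + 6*(3 + 4))*(-1/8000) = (30 + 6*7)*(-1/8000) = (30 + 42)*(-1/8000) = 72*(-1/8000) = -9/1000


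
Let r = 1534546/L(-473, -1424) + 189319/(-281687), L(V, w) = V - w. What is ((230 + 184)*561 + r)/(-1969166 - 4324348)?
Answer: -62649290422331/1685933825290218 ≈ -0.037160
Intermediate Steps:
r = 432081616733/267884337 (r = 1534546/(-473 - 1*(-1424)) + 189319/(-281687) = 1534546/(-473 + 1424) + 189319*(-1/281687) = 1534546/951 - 189319/281687 = 432081616733/267884337 ≈ 1612.9)
((230 + 184)*561 + r)/(-1969166 - 4324348) = ((230 + 184)*561 + 432081616733/267884337)/(-1969166 - 4324348) = (414*561 + 432081616733/267884337)/(-6293514) = (232254 + 432081616733/267884337)*(-1/6293514) = (62649290422331/267884337)*(-1/6293514) = -62649290422331/1685933825290218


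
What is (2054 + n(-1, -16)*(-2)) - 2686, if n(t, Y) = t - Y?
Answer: -662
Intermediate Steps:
(2054 + n(-1, -16)*(-2)) - 2686 = (2054 + (-1 - 1*(-16))*(-2)) - 2686 = (2054 + (-1 + 16)*(-2)) - 2686 = (2054 + 15*(-2)) - 2686 = (2054 - 30) - 2686 = 2024 - 2686 = -662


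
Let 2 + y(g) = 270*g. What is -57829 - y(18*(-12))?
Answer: 493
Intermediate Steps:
y(g) = -2 + 270*g
-57829 - y(18*(-12)) = -57829 - (-2 + 270*(18*(-12))) = -57829 - (-2 + 270*(-216)) = -57829 - (-2 - 58320) = -57829 - 1*(-58322) = -57829 + 58322 = 493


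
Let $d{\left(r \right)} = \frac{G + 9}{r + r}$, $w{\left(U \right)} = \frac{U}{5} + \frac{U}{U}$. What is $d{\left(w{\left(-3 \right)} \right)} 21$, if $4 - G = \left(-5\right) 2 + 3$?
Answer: $525$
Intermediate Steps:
$G = 11$ ($G = 4 - \left(\left(-5\right) 2 + 3\right) = 4 - \left(-10 + 3\right) = 4 - -7 = 4 + 7 = 11$)
$w{\left(U \right)} = 1 + \frac{U}{5}$ ($w{\left(U \right)} = U \frac{1}{5} + 1 = \frac{U}{5} + 1 = 1 + \frac{U}{5}$)
$d{\left(r \right)} = \frac{10}{r}$ ($d{\left(r \right)} = \frac{11 + 9}{r + r} = \frac{20}{2 r} = 20 \frac{1}{2 r} = \frac{10}{r}$)
$d{\left(w{\left(-3 \right)} \right)} 21 = \frac{10}{1 + \frac{1}{5} \left(-3\right)} 21 = \frac{10}{1 - \frac{3}{5}} \cdot 21 = \frac{10}{\frac{2}{5}} \cdot 21 = 10 \cdot \frac{5}{2} \cdot 21 = 25 \cdot 21 = 525$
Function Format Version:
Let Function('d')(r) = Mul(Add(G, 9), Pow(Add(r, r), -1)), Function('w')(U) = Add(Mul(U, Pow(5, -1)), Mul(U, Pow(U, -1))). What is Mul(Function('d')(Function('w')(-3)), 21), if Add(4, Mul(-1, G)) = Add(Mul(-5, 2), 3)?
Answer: 525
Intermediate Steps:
G = 11 (G = Add(4, Mul(-1, Add(Mul(-5, 2), 3))) = Add(4, Mul(-1, Add(-10, 3))) = Add(4, Mul(-1, -7)) = Add(4, 7) = 11)
Function('w')(U) = Add(1, Mul(Rational(1, 5), U)) (Function('w')(U) = Add(Mul(U, Rational(1, 5)), 1) = Add(Mul(Rational(1, 5), U), 1) = Add(1, Mul(Rational(1, 5), U)))
Function('d')(r) = Mul(10, Pow(r, -1)) (Function('d')(r) = Mul(Add(11, 9), Pow(Add(r, r), -1)) = Mul(20, Pow(Mul(2, r), -1)) = Mul(20, Mul(Rational(1, 2), Pow(r, -1))) = Mul(10, Pow(r, -1)))
Mul(Function('d')(Function('w')(-3)), 21) = Mul(Mul(10, Pow(Add(1, Mul(Rational(1, 5), -3)), -1)), 21) = Mul(Mul(10, Pow(Add(1, Rational(-3, 5)), -1)), 21) = Mul(Mul(10, Pow(Rational(2, 5), -1)), 21) = Mul(Mul(10, Rational(5, 2)), 21) = Mul(25, 21) = 525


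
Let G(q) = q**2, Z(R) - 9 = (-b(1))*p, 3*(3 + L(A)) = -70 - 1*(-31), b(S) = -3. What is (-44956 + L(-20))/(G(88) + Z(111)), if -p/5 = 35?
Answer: -11243/1807 ≈ -6.2219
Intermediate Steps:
L(A) = -16 (L(A) = -3 + (-70 - 1*(-31))/3 = -3 + (-70 + 31)/3 = -3 + (1/3)*(-39) = -3 - 13 = -16)
p = -175 (p = -5*35 = -175)
Z(R) = -516 (Z(R) = 9 - 1*(-3)*(-175) = 9 + 3*(-175) = 9 - 525 = -516)
(-44956 + L(-20))/(G(88) + Z(111)) = (-44956 - 16)/(88**2 - 516) = -44972/(7744 - 516) = -44972/7228 = -44972*1/7228 = -11243/1807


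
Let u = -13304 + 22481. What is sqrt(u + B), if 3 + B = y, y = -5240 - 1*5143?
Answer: I*sqrt(1209) ≈ 34.771*I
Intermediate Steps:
u = 9177
y = -10383 (y = -5240 - 5143 = -10383)
B = -10386 (B = -3 - 10383 = -10386)
sqrt(u + B) = sqrt(9177 - 10386) = sqrt(-1209) = I*sqrt(1209)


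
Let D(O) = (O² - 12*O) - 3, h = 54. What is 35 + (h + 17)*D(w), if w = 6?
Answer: -2734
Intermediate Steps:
D(O) = -3 + O² - 12*O
35 + (h + 17)*D(w) = 35 + (54 + 17)*(-3 + 6² - 12*6) = 35 + 71*(-3 + 36 - 72) = 35 + 71*(-39) = 35 - 2769 = -2734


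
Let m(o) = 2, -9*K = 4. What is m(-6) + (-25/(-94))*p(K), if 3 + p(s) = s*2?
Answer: 817/846 ≈ 0.96572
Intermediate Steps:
K = -4/9 (K = -⅑*4 = -4/9 ≈ -0.44444)
p(s) = -3 + 2*s (p(s) = -3 + s*2 = -3 + 2*s)
m(-6) + (-25/(-94))*p(K) = 2 + (-25/(-94))*(-3 + 2*(-4/9)) = 2 + (-25*(-1/94))*(-3 - 8/9) = 2 + (25/94)*(-35/9) = 2 - 875/846 = 817/846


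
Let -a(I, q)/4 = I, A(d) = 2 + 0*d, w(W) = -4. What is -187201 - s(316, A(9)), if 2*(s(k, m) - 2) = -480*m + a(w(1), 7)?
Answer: -186731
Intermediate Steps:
A(d) = 2 (A(d) = 2 + 0 = 2)
a(I, q) = -4*I
s(k, m) = 10 - 240*m (s(k, m) = 2 + (-480*m - 4*(-4))/2 = 2 + (-480*m + 16)/2 = 2 + (16 - 480*m)/2 = 2 + (8 - 240*m) = 10 - 240*m)
-187201 - s(316, A(9)) = -187201 - (10 - 240*2) = -187201 - (10 - 480) = -187201 - 1*(-470) = -187201 + 470 = -186731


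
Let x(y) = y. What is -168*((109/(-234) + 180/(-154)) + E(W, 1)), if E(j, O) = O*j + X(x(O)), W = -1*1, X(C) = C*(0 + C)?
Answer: 117812/429 ≈ 274.62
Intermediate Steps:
X(C) = C**2 (X(C) = C*C = C**2)
W = -1
E(j, O) = O**2 + O*j (E(j, O) = O*j + O**2 = O**2 + O*j)
-168*((109/(-234) + 180/(-154)) + E(W, 1)) = -168*((109/(-234) + 180/(-154)) + 1*(1 - 1)) = -168*((109*(-1/234) + 180*(-1/154)) + 1*0) = -168*((-109/234 - 90/77) + 0) = -168*(-29453/18018 + 0) = -168*(-29453/18018) = 117812/429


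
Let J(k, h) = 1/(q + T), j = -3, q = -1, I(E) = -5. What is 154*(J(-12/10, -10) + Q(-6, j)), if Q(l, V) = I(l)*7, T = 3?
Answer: -5313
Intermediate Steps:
J(k, h) = 1/2 (J(k, h) = 1/(-1 + 3) = 1/2)
Q(l, V) = -35 (Q(l, V) = -5*7 = -35)
154*(J(-12/10, -10) + Q(-6, j)) = 154*(1/2 - 35) = 154*(-69/2) = -5313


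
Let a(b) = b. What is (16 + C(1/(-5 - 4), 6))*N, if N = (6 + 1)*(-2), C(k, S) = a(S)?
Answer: -308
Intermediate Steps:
C(k, S) = S
N = -14 (N = 7*(-2) = -14)
(16 + C(1/(-5 - 4), 6))*N = (16 + 6)*(-14) = 22*(-14) = -308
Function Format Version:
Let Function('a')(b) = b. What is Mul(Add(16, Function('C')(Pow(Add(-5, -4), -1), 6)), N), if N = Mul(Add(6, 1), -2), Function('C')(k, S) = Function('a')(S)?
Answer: -308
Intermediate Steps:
Function('C')(k, S) = S
N = -14 (N = Mul(7, -2) = -14)
Mul(Add(16, Function('C')(Pow(Add(-5, -4), -1), 6)), N) = Mul(Add(16, 6), -14) = Mul(22, -14) = -308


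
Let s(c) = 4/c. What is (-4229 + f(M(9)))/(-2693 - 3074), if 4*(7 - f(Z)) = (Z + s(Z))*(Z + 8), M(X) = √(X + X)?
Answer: 8455/11534 + 22*√2/17301 ≈ 0.73485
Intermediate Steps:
M(X) = √2*√X (M(X) = √(2*X) = √2*√X)
f(Z) = 7 - (8 + Z)*(Z + 4/Z)/4 (f(Z) = 7 - (Z + 4/Z)*(Z + 8)/4 = 7 - (Z + 4/Z)*(8 + Z)/4 = 7 - (8 + Z)*(Z + 4/Z)/4)
(-4229 + f(M(9)))/(-2693 - 3074) = (-4229 + (6 - 8*√2/6 - 2*√2*√9 - (√2*√9)²/4))/(-2693 - 3074) = (-4229 + (6 - 8*√2/6 - 2*√2*3 - (√2*3)²/4))/(-5767) = (-4229 + (6 - 8*√2/6 - 6*√2 - (3*√2)²/4))*(-1/5767) = (-4229 + (6 - 4*√2/3 - 6*√2 - ¼*18))*(-1/5767) = (-4229 + (6 - 4*√2/3 - 6*√2 - 9/2))*(-1/5767) = (-4229 + (3/2 - 22*√2/3))*(-1/5767) = (-8455/2 - 22*√2/3)*(-1/5767) = 8455/11534 + 22*√2/17301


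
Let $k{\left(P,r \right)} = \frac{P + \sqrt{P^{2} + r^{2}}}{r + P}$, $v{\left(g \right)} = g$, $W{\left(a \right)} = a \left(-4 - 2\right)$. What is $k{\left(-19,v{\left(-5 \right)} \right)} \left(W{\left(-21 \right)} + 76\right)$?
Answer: $\frac{1919}{12} - \frac{101 \sqrt{386}}{12} \approx -5.4446$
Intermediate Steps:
$W{\left(a \right)} = - 6 a$ ($W{\left(a \right)} = a \left(-6\right) = - 6 a$)
$k{\left(P,r \right)} = \frac{P + \sqrt{P^{2} + r^{2}}}{P + r}$
$k{\left(-19,v{\left(-5 \right)} \right)} \left(W{\left(-21 \right)} + 76\right) = \frac{-19 + \sqrt{\left(-19\right)^{2} + \left(-5\right)^{2}}}{-19 - 5} \left(\left(-6\right) \left(-21\right) + 76\right) = \frac{-19 + \sqrt{361 + 25}}{-24} \left(126 + 76\right) = - \frac{-19 + \sqrt{386}}{24} \cdot 202 = \left(\frac{19}{24} - \frac{\sqrt{386}}{24}\right) 202 = \frac{1919}{12} - \frac{101 \sqrt{386}}{12}$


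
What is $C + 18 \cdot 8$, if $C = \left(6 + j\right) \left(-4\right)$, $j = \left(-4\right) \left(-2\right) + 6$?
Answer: $64$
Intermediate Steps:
$j = 14$ ($j = 8 + 6 = 14$)
$C = -80$ ($C = \left(6 + 14\right) \left(-4\right) = 20 \left(-4\right) = -80$)
$C + 18 \cdot 8 = -80 + 18 \cdot 8 = -80 + 144 = 64$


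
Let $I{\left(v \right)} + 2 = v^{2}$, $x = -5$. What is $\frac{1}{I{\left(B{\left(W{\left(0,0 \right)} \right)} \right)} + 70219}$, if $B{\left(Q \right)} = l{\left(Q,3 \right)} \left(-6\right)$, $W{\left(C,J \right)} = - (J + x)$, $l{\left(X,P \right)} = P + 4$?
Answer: $\frac{1}{71981} \approx 1.3893 \cdot 10^{-5}$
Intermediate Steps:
$l{\left(X,P \right)} = 4 + P$
$W{\left(C,J \right)} = 5 - J$ ($W{\left(C,J \right)} = - (J - 5) = - (-5 + J) = 5 - J$)
$B{\left(Q \right)} = -42$ ($B{\left(Q \right)} = \left(4 + 3\right) \left(-6\right) = 7 \left(-6\right) = -42$)
$I{\left(v \right)} = -2 + v^{2}$
$\frac{1}{I{\left(B{\left(W{\left(0,0 \right)} \right)} \right)} + 70219} = \frac{1}{\left(-2 + \left(-42\right)^{2}\right) + 70219} = \frac{1}{\left(-2 + 1764\right) + 70219} = \frac{1}{1762 + 70219} = \frac{1}{71981}$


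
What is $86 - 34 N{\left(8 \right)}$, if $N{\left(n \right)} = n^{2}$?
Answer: $-2090$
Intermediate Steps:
$86 - 34 N{\left(8 \right)} = 86 - 34 \cdot 8^{2} = 86 - 2176 = -2090$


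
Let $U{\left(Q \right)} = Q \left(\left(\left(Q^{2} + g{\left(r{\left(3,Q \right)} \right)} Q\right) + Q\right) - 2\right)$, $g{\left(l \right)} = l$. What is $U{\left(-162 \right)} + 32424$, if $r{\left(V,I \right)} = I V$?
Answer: $-16947120$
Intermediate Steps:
$U{\left(Q \right)} = Q \left(-2 + Q + 4 Q^{2}\right)$ ($U{\left(Q \right)} = Q \left(\left(\left(Q^{2} + Q 3 Q\right) + Q\right) - 2\right) = Q \left(\left(\left(Q^{2} + 3 Q Q\right) + Q\right) - 2\right) = Q \left(\left(\left(Q^{2} + 3 Q^{2}\right) + Q\right) - 2\right) = Q \left(\left(4 Q^{2} + Q\right) - 2\right) = Q \left(\left(Q + 4 Q^{2}\right) - 2\right) = Q \left(-2 + Q + 4 Q^{2}\right)$)
$U{\left(-162 \right)} + 32424 = - 162 \left(-2 - 162 + 4 \left(-162\right)^{2}\right) + 32424 = - 162 \left(-2 - 162 + 4 \cdot 26244\right) + 32424 = - 162 \left(-2 - 162 + 104976\right) + 32424 = \left(-162\right) 104812 + 32424 = -16979544 + 32424 = -16947120$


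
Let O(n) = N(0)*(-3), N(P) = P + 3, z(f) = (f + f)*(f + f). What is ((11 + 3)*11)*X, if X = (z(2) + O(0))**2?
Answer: 7546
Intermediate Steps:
z(f) = 4*f**2 (z(f) = (2*f)*(2*f) = 4*f**2)
N(P) = 3 + P
O(n) = -9 (O(n) = (3 + 0)*(-3) = 3*(-3) = -9)
X = 49 (X = (4*2**2 - 9)**2 = (4*4 - 9)**2 = (16 - 9)**2 = 7**2 = 49)
((11 + 3)*11)*X = ((11 + 3)*11)*49 = (14*11)*49 = 154*49 = 7546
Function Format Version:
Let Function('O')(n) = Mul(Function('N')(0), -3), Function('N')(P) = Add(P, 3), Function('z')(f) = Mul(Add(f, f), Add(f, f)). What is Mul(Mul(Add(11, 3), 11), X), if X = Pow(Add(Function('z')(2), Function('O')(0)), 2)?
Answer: 7546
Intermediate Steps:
Function('z')(f) = Mul(4, Pow(f, 2)) (Function('z')(f) = Mul(Mul(2, f), Mul(2, f)) = Mul(4, Pow(f, 2)))
Function('N')(P) = Add(3, P)
Function('O')(n) = -9 (Function('O')(n) = Mul(Add(3, 0), -3) = Mul(3, -3) = -9)
X = 49 (X = Pow(Add(Mul(4, Pow(2, 2)), -9), 2) = Pow(Add(Mul(4, 4), -9), 2) = Pow(Add(16, -9), 2) = Pow(7, 2) = 49)
Mul(Mul(Add(11, 3), 11), X) = Mul(Mul(Add(11, 3), 11), 49) = Mul(Mul(14, 11), 49) = Mul(154, 49) = 7546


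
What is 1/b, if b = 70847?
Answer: 1/70847 ≈ 1.4115e-5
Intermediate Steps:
1/b = 1/70847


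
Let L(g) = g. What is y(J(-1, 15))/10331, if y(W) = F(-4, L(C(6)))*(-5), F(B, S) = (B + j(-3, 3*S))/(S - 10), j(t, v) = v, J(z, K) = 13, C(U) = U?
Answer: 35/20662 ≈ 0.0016939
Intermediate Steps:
F(B, S) = (B + 3*S)/(-10 + S) (F(B, S) = (B + 3*S)/(S - 10) = (B + 3*S)/(-10 + S))
y(W) = 35/2 (y(W) = ((-4 + 3*6)/(-10 + 6))*(-5) = ((-4 + 18)/(-4))*(-5) = -1/4*14*(-5) = -7/2*(-5) = 35/2)
y(J(-1, 15))/10331 = (35/2)/10331 = (35/2)*(1/10331) = 35/20662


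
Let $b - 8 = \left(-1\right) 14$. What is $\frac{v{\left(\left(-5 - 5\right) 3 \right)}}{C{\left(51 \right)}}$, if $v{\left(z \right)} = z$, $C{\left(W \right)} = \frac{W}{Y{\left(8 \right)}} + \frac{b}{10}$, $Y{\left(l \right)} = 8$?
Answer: $- \frac{400}{77} \approx -5.1948$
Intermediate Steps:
$b = -6$ ($b = 8 - 14 = -6$)
$C{\left(W \right)} = - \frac{3}{5} + \frac{W}{8}$ ($C{\left(W \right)} = \frac{W}{8} - \frac{6}{10} = W \frac{1}{8} - \frac{3}{5} = \frac{W}{8} - \frac{3}{5} = - \frac{3}{5} + \frac{W}{8}$)
$\frac{v{\left(\left(-5 - 5\right) 3 \right)}}{C{\left(51 \right)}} = \frac{\left(-5 - 5\right) 3}{- \frac{3}{5} + \frac{1}{8} \cdot 51} = \frac{\left(-10\right) 3}{- \frac{3}{5} + \frac{51}{8}} = - \frac{30}{\frac{231}{40}} = \left(-30\right) \frac{40}{231} = - \frac{400}{77}$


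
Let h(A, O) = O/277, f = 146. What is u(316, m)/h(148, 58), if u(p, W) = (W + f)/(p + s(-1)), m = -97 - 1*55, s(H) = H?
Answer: -277/3045 ≈ -0.090969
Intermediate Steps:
m = -152 (m = -97 - 55 = -152)
h(A, O) = O/277 (h(A, O) = O*(1/277) = O/277)
u(p, W) = (146 + W)/(-1 + p) (u(p, W) = (W + 146)/(p - 1) = (146 + W)/(-1 + p))
u(316, m)/h(148, 58) = ((146 - 152)/(-1 + 316))/(((1/277)*58)) = (-6/315)/(58/277) = ((1/315)*(-6))*(277/58) = -2/105*277/58 = -277/3045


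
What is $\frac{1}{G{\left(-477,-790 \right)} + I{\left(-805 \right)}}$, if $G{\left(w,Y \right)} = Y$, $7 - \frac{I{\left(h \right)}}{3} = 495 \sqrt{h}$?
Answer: $\frac{i}{- 769 i + 1485 \sqrt{805}} \approx -4.3304 \cdot 10^{-7} + 2.3726 \cdot 10^{-5} i$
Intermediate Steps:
$I{\left(h \right)} = 21 - 1485 \sqrt{h}$ ($I{\left(h \right)} = 21 - 3 \cdot 495 \sqrt{h} = 21 - 1485 \sqrt{h}$)
$\frac{1}{G{\left(-477,-790 \right)} + I{\left(-805 \right)}} = \frac{1}{-790 + \left(21 - 1485 \sqrt{-805}\right)} = \frac{1}{-790 + \left(21 - 1485 i \sqrt{805}\right)} = \frac{1}{-769 - 1485 i \sqrt{805}}$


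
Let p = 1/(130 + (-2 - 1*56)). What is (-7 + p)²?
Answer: 253009/5184 ≈ 48.806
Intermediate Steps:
p = 1/72 (p = 1/(130 + (-2 - 56)) = 1/(130 - 58) = 1/72 ≈ 0.013889)
(-7 + p)² = (-7 + 1/72)² = (-503/72)² = 253009/5184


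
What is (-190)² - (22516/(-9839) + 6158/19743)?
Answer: 7012858654526/194251377 ≈ 36102.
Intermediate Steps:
(-190)² - (22516/(-9839) + 6158/19743) = 36100 - (22516*(-1/9839) + 6158*(1/19743)) = 36100 - (-22516/9839 + 6158/19743) = 36100 - 1*(-383944826/194251377) = 36100 + 383944826/194251377 = 7012858654526/194251377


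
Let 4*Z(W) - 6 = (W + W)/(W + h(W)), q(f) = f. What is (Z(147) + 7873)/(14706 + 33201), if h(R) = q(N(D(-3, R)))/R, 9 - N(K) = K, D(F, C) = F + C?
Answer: 12526505/76204068 ≈ 0.16438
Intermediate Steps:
D(F, C) = C + F
N(K) = 9 - K
h(R) = (12 - R)/R (h(R) = (9 - (R - 3))/R = (9 - (-3 + R))/R = (9 + (3 - R))/R = (12 - R)/R)
Z(W) = 3/2 + W/(2*(W + (12 - W)/W)) (Z(W) = 3/2 + ((W + W)/(W + (12 - W)/W))/4 = 3/2 + ((2*W)/(W + (12 - W)/W))/4 = 3/2 + (2*W/(W + (12 - W)/W))/4 = 3/2 + W/(2*(W + (12 - W)/W)))
(Z(147) + 7873)/(14706 + 33201) = ((18 + 2*147² - 3/2*147)/(12 + 147² - 1*147) + 7873)/(14706 + 33201) = ((18 + 2*21609 - 441/2)/(12 + 21609 - 147) + 7873)/47907 = ((18 + 43218 - 441/2)/21474 + 7873)*(1/47907) = ((1/21474)*(86031/2) + 7873)*(1/47907) = (9559/4772 + 7873)*(1/47907) = (37579515/4772)*(1/47907) = 12526505/76204068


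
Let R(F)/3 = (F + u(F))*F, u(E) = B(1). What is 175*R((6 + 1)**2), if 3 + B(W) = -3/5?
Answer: 1167915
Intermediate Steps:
B(W) = -18/5 (B(W) = -3 - 3/5 = -18/5)
u(E) = -18/5
R(F) = 3*F*(-18/5 + F) (R(F) = 3*((F - 18/5)*F) = 3*((-18/5 + F)*F) = 3*(F*(-18/5 + F)) = 3*F*(-18/5 + F))
175*R((6 + 1)**2) = 175*(3*(6 + 1)**2*(-18 + 5*(6 + 1)**2)/5) = 175*((3/5)*7**2*(-18 + 5*7**2)) = 175*((3/5)*49*(-18 + 5*49)) = 175*((3/5)*49*(-18 + 245)) = 175*((3/5)*49*227) = 175*(33369/5) = 1167915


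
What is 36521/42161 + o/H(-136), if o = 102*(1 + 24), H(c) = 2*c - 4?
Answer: -16238459/1939406 ≈ -8.3729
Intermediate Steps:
H(c) = -4 + 2*c
o = 2550 (o = 102*25 = 2550)
36521/42161 + o/H(-136) = 36521/42161 + 2550/(-4 + 2*(-136)) = 36521*(1/42161) + 2550/(-4 - 272) = 36521/42161 + 2550/(-276) = 36521/42161 + 2550*(-1/276) = 36521/42161 - 425/46 = -16238459/1939406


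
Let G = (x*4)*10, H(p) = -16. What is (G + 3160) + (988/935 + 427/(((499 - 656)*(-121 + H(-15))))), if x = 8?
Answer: 70007634337/20110915 ≈ 3481.1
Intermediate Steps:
G = 320 (G = (8*4)*10 = 32*10 = 320)
(G + 3160) + (988/935 + 427/(((499 - 656)*(-121 + H(-15))))) = (320 + 3160) + (988/935 + 427/(((499 - 656)*(-121 - 16)))) = 3480 + (988*(1/935) + 427/((-157*(-137)))) = 3480 + (988/935 + 427/21509) = 3480 + 21650137/20110915 = 70007634337/20110915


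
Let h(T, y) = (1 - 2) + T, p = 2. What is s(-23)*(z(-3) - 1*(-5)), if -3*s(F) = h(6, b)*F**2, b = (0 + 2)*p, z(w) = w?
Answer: -5290/3 ≈ -1763.3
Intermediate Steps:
b = 4 (b = (0 + 2)*2 = 2*2 = 4)
h(T, y) = -1 + T
s(F) = -5*F**2/3 (s(F) = -(-1 + 6)*F**2/3 = -5*F**2/3)
s(-23)*(z(-3) - 1*(-5)) = (-5/3*(-23)**2)*(-3 - 1*(-5)) = (-5/3*529)*(-3 + 5) = -2645/3*2 = -5290/3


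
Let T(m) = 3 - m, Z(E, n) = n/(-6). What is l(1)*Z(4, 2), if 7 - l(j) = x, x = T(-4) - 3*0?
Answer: 0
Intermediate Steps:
Z(E, n) = -n/6 (Z(E, n) = n*(-⅙) = -n/6)
x = 7 (x = (3 - 1*(-4)) - 3*0 = (3 + 4) + 0 = 7 + 0 = 7)
l(j) = 0 (l(j) = 7 - 1*7 = 7 - 7 = 0)
l(1)*Z(4, 2) = 0*(-⅙*2) = 0*(-⅓) = 0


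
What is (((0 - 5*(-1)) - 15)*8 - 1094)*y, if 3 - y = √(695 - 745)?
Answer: -3522 + 5870*I*√2 ≈ -3522.0 + 8301.4*I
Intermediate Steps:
y = 3 - 5*I*√2 (y = 3 - √(695 - 745) = 3 - √(-50) = 3 - 5*I*√2 ≈ 3.0 - 7.0711*I)
(((0 - 5*(-1)) - 15)*8 - 1094)*y = (((0 - 5*(-1)) - 15)*8 - 1094)*(3 - 5*I*√2) = (((0 + 5) - 15)*8 - 1094)*(3 - 5*I*√2) = ((5 - 15)*8 - 1094)*(3 - 5*I*√2) = (-10*8 - 1094)*(3 - 5*I*√2) = (-80 - 1094)*(3 - 5*I*√2) = -1174*(3 - 5*I*√2) = -3522 + 5870*I*√2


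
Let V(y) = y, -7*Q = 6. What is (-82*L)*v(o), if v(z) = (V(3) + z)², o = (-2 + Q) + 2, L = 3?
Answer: -55350/49 ≈ -1129.6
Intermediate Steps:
Q = -6/7 (Q = -⅐*6 = -6/7 ≈ -0.85714)
o = -6/7 (o = (-2 - 6/7) + 2 = -20/7 + 2 = -6/7 ≈ -0.85714)
v(z) = (3 + z)²
(-82*L)*v(o) = (-82*3)*(3 - 6/7)² = -246*(15/7)² = -246*225/49 = -55350/49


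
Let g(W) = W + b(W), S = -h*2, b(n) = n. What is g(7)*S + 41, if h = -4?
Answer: 153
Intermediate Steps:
S = 8 (S = -1*(-4)*2 = 4*2 = 8)
g(W) = 2*W (g(W) = W + W = 2*W)
g(7)*S + 41 = (2*7)*8 + 41 = 14*8 + 41 = 112 + 41 = 153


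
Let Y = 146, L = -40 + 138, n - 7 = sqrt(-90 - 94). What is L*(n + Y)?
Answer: 14994 + 196*I*sqrt(46) ≈ 14994.0 + 1329.3*I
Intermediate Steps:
n = 7 + 2*I*sqrt(46) (n = 7 + sqrt(-90 - 94) = 7 + sqrt(-184) = 7 + 2*I*sqrt(46) ≈ 7.0 + 13.565*I)
L = 98
L*(n + Y) = 98*((7 + 2*I*sqrt(46)) + 146) = 98*(153 + 2*I*sqrt(46)) = 14994 + 196*I*sqrt(46)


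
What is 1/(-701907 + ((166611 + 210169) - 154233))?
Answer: -1/479360 ≈ -2.0861e-6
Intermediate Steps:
1/(-701907 + ((166611 + 210169) - 154233)) = 1/(-701907 + (376780 - 154233)) = 1/(-701907 + 222547) = 1/(-479360) = -1/479360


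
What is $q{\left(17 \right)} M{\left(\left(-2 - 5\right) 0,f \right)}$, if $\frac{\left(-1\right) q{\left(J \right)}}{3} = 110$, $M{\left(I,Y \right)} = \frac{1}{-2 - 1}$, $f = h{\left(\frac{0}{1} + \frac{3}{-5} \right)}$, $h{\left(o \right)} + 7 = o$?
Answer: $110$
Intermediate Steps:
$h{\left(o \right)} = -7 + o$
$f = - \frac{38}{5}$ ($f = -7 + \left(\frac{0}{1} + \frac{3}{-5}\right) = -7 + \left(0 \cdot 1 + 3 \left(- \frac{1}{5}\right)\right) = -7 + \left(0 - \frac{3}{5}\right) = -7 - \frac{3}{5} = - \frac{38}{5} \approx -7.6$)
$M{\left(I,Y \right)} = - \frac{1}{3}$ ($M{\left(I,Y \right)} = \frac{1}{-3} = - \frac{1}{3}$)
$q{\left(J \right)} = -330$ ($q{\left(J \right)} = \left(-3\right) 110 = -330$)
$q{\left(17 \right)} M{\left(\left(-2 - 5\right) 0,f \right)} = \left(-330\right) \left(- \frac{1}{3}\right) = 110$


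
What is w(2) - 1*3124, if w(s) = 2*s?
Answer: -3120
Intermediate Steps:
w(2) - 1*3124 = 2*2 - 1*3124 = 4 - 3124 = -3120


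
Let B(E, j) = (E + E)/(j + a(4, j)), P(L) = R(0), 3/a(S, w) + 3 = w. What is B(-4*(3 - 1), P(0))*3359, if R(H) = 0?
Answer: 53744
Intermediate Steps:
a(S, w) = 3/(-3 + w)
P(L) = 0
B(E, j) = 2*E/(j + 3/(-3 + j)) (B(E, j) = (E + E)/(j + 3/(-3 + j)) = (2*E)/(j + 3/(-3 + j)) = 2*E/(j + 3/(-3 + j)))
B(-4*(3 - 1), P(0))*3359 = (2*(-4*(3 - 1))*(-3 + 0)/(3 + 0*(-3 + 0)))*3359 = (2*(-4*2)*(-3)/(3 + 0*(-3)))*3359 = (2*(-8)*(-3)/(3 + 0))*3359 = (2*(-8)*(-3)/3)*3359 = (2*(-8)*(1/3)*(-3))*3359 = 16*3359 = 53744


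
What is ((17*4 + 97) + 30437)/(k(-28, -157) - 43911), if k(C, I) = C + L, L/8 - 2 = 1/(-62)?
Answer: -948662/1361617 ≈ -0.69672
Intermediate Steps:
L = 492/31 (L = 16 + 8/(-62) = 16 + 8*(-1/62) = 16 - 4/31 = 492/31 ≈ 15.871)
k(C, I) = 492/31 + C (k(C, I) = C + 492/31 = 492/31 + C)
((17*4 + 97) + 30437)/(k(-28, -157) - 43911) = ((17*4 + 97) + 30437)/((492/31 - 28) - 43911) = ((68 + 97) + 30437)/(-376/31 - 43911) = (165 + 30437)/(-1361617/31) = 30602*(-31/1361617) = -948662/1361617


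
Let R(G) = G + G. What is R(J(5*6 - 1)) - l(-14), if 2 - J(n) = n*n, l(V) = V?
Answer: -1664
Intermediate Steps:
J(n) = 2 - n**2 (J(n) = 2 - n*n = 2 - n**2)
R(G) = 2*G
R(J(5*6 - 1)) - l(-14) = 2*(2 - (5*6 - 1)**2) - 1*(-14) = 2*(2 - (30 - 1)**2) + 14 = 2*(2 - 1*29**2) + 14 = 2*(2 - 1*841) + 14 = 2*(2 - 841) + 14 = 2*(-839) + 14 = -1678 + 14 = -1664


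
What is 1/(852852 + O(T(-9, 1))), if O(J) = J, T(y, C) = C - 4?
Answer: 1/852849 ≈ 1.1725e-6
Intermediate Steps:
T(y, C) = -4 + C
1/(852852 + O(T(-9, 1))) = 1/(852852 + (-4 + 1)) = 1/(852852 - 3) = 1/852849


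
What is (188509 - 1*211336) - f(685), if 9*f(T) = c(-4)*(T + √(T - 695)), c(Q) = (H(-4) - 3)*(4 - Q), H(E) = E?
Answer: -167083/9 + 56*I*√10/9 ≈ -18565.0 + 19.676*I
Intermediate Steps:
c(Q) = -28 + 7*Q (c(Q) = (-4 - 3)*(4 - Q) = -7*(4 - Q) = -28 + 7*Q)
f(T) = -56*T/9 - 56*√(-695 + T)/9 (f(T) = ((-28 + 7*(-4))*(T + √(T - 695)))/9 = ((-28 - 28)*(T + √(-695 + T)))/9 = (-56*(T + √(-695 + T)))/9 = (-56*T - 56*√(-695 + T))/9 = -56*T/9 - 56*√(-695 + T)/9)
(188509 - 1*211336) - f(685) = (188509 - 1*211336) - (-56/9*685 - 56*√(-695 + 685)/9) = (188509 - 211336) - (-38360/9 - 56*I*√10/9) = -22827 - (-38360/9 - 56*I*√10/9) = -22827 + (38360/9 + 56*I*√10/9) = -167083/9 + 56*I*√10/9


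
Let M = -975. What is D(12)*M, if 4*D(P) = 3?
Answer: -2925/4 ≈ -731.25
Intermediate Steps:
D(P) = 3/4 (D(P) = (1/4)*3 = 3/4)
D(12)*M = (3/4)*(-975) = -2925/4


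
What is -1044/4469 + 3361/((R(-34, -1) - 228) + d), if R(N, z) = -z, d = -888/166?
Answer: -1266819187/86184665 ≈ -14.699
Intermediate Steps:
d = -444/83 (d = -888*1/166 = -444/83 ≈ -5.3494)
-1044/4469 + 3361/((R(-34, -1) - 228) + d) = -1044/4469 + 3361/((-1*(-1) - 228) - 444/83) = -1044*1/4469 + 3361/((1 - 228) - 444/83) = -1044/4469 + 3361/(-227 - 444/83) = -1044/4469 + 3361/(-19285/83) = -1044/4469 + 3361*(-83/19285) = -1044/4469 - 278963/19285 = -1266819187/86184665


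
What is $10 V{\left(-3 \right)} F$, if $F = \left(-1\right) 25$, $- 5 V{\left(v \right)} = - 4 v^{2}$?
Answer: $-1800$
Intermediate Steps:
$V{\left(v \right)} = \frac{4 v^{2}}{5}$ ($V{\left(v \right)} = - \frac{\left(-4\right) v^{2}}{5} = \frac{4 v^{2}}{5}$)
$F = -25$
$10 V{\left(-3 \right)} F = 10 \frac{4 \left(-3\right)^{2}}{5} \left(-25\right) = 10 \cdot \frac{4}{5} \cdot 9 \left(-25\right) = 10 \cdot \frac{36}{5} \left(-25\right) = 72 \left(-25\right) = -1800$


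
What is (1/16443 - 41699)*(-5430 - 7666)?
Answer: 8979359566976/16443 ≈ 5.4609e+8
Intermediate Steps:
(1/16443 - 41699)*(-5430 - 7666) = (1/16443 - 41699)*(-13096) = -685656656/16443*(-13096) = 8979359566976/16443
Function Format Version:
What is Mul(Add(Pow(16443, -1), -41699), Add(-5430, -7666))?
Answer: Rational(8979359566976, 16443) ≈ 5.4609e+8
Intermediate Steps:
Mul(Add(Pow(16443, -1), -41699), Add(-5430, -7666)) = Mul(Add(Rational(1, 16443), -41699), -13096) = Mul(Rational(-685656656, 16443), -13096) = Rational(8979359566976, 16443)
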